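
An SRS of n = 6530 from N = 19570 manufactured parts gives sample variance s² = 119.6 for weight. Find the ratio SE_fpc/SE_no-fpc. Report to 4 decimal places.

f = n/N = 6530/19570 = 0.33367399.
SE_no-fpc = √(s²/n) = 0.13533465; SE_fpc = √((1−f)s²/n) = 0.11047204.
Ratio = √(1−f) = 0.81628795.

0.8163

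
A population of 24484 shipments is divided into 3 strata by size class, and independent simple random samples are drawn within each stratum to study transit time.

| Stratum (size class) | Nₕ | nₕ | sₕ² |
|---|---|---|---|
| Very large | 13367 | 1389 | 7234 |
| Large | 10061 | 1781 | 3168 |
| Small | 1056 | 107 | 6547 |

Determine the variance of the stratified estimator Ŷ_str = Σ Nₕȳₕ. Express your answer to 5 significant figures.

1.0434 × 10^9

Var(Ŷ_str) = Σₕ Nₕ²(1 − fₕ)sₕ²/nₕ.
Very large: 13367²·(1 − 1389/13367)·7234/1389 = 8.3386264 × 10^8.
Large: 10061²·(1 − 1781/10061)·3168/1781 = 1.4818107 × 10^8.
Small: 1056²·(1 − 107/1056)·6547/107 = 6.1318101 × 10^7.
Sum = 1.0433618 × 10^9.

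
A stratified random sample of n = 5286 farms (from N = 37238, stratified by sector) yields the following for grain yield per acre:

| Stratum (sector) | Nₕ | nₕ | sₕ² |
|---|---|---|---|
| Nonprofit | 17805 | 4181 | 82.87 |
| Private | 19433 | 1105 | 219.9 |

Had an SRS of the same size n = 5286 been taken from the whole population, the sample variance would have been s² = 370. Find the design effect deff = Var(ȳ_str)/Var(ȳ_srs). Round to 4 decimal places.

Var(ȳ_str) = Σ Wₕ²(1−fₕ)sₕ²/nₕ with Wₕ = Nₕ/37238:
  Nonprofit: (17805/37238)²·(1−4181/17805)·82.87/4181 = 0.0034672974
  Private: (19433/37238)²·(1−1105/19433)·219.9/1105 = 0.051114625
  → Var(ȳ_str) = 0.054581922.
Var(ȳ_srs) = (1 − 5286/37238)·370/5286 = 0.06006013.
deff = 0.054581922 / 0.06006013 = 0.9088.

0.9088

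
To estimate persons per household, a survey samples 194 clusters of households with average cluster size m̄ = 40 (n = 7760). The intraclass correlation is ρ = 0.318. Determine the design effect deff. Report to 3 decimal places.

13.402

deff = 1 + (40 − 1)·0.318 = 1 + 12.402 = 13.402.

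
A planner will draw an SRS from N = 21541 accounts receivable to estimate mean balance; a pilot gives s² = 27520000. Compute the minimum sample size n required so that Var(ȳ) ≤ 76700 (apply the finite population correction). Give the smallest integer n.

Without fpc, n₀ = s²/D = 27520000/76700 = 358.8005.
With fpc, (1 − n/N)·s²/n ≤ D requires n ≥ n₀/(1 + n₀/N) = 358.8005/(1 + 358.8005/21541) = 352.9220.
Rounding up, n = 353.

353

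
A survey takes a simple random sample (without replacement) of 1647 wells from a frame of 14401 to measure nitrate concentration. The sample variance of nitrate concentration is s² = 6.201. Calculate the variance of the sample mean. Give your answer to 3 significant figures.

0.00333

Under SRS without replacement, Var(ȳ) = (1 − f)·s²/n with f = n/N = 1647/14401 = 0.11436706.
Var(ȳ) = (1 − 0.11436706)·6.201/1647 = 0.88563294·0.0037650273 = 0.0033344322.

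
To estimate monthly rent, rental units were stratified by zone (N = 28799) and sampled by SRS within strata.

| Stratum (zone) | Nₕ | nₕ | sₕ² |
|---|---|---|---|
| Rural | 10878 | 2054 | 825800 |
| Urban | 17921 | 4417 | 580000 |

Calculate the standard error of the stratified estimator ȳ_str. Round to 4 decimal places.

9.2111

Var(ȳ_str) = Σₕ Wₕ²(1 − fₕ)sₕ²/nₕ with Wₕ = Nₕ/N, N = 28799.
Rural: Wₕ = 0.37772145; term = 0.37772145²·(1 − 0.18882147)·825800/2054 = 46.530121.
Urban: Wₕ = 0.62227855; term = 0.62227855²·(1 − 0.24647062)·580000/4417 = 38.315143.
Sum = 84.845264.
SE = √(84.845264) = 9.2111.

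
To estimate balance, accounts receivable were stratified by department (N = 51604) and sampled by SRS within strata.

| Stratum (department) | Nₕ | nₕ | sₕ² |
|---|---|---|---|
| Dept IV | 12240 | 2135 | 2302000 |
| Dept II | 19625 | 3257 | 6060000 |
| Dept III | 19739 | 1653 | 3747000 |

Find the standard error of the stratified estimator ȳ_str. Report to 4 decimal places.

Var(ȳ_str) = Σₕ Wₕ²(1 − fₕ)sₕ²/nₕ with Wₕ = Nₕ/N, N = 51604.
Dept IV: Wₕ = 0.23719092; term = 0.23719092²·(1 − 0.17442810)·2302000/2135 = 50.079322.
Dept II: Wₕ = 0.38029998; term = 0.38029998²·(1 − 0.16596178)·6060000/3257 = 224.43646.
Dept III: Wₕ = 0.38250911; term = 0.38250911²·(1 − 0.08374284)·3747000/1653 = 303.88676.
Sum = 578.40254.
SE = √(578.40254) = 24.0500.

24.0500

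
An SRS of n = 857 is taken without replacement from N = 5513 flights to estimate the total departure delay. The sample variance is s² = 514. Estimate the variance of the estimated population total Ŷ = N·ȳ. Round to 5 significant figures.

Var(Ŷ) = N²·Var(ȳ) = N²·(1 − n/N)·s²/n.
f = 857/5513 = 0.15545075; Var(ȳ) = 0.84454925·514/857 = 0.50653245.
Var(Ŷ) = 5513² · 0.50653245 = 1.5395126 × 10^7.

1.5395 × 10^7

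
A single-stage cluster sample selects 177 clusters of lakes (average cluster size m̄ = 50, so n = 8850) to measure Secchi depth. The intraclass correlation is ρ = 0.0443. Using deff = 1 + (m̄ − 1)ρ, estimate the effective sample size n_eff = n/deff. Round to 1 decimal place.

deff = 1 + (50 − 1)·0.0443 = 1 + 2.1707 = 3.1707.
n_eff = 8850 / 3.1707 = 2791.2.

2791.2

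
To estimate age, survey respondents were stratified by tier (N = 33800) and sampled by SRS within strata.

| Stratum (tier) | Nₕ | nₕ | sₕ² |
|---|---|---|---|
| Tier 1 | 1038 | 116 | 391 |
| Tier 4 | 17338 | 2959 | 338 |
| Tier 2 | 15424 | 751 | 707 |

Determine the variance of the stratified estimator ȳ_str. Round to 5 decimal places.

0.21424

Var(ȳ_str) = Σₕ Wₕ²(1 − fₕ)sₕ²/nₕ with Wₕ = Nₕ/N, N = 33800.
Tier 1: Wₕ = 0.03071006; term = 0.03071006²·(1 − 0.11175337)·391/116 = 0.0028236681.
Tier 4: Wₕ = 0.51295858; term = 0.51295858²·(1 − 0.17066559)·338/2959 = 0.024926771.
Tier 2: Wₕ = 0.45633136; term = 0.45633136²·(1 − 0.04869035)·707/751 = 0.18649277.
Sum = 0.21424321.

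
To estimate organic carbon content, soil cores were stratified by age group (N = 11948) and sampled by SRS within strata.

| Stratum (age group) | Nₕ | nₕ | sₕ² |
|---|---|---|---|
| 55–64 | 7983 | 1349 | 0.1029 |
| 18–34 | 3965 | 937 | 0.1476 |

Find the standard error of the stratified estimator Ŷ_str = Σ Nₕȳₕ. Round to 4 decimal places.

77.0123

Var(Ŷ_str) = Σₕ Nₕ²(1 − fₕ)sₕ²/nₕ.
55–64: 7983²·(1 − 1349/7983)·0.1029/1349 = 4039.6619.
18–34: 3965²·(1 − 937/3965)·0.1476/937 = 1891.2364.
Sum = 5930.8983.
SE = √(5930.8983) = 77.0123.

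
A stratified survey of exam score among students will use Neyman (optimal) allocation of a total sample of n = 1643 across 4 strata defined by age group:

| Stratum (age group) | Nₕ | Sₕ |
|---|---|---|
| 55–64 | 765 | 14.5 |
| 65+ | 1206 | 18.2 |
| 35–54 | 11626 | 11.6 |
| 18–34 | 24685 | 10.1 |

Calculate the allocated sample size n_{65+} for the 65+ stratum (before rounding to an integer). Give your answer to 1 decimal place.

Neyman allocation: nₕ = n·NₕSₕ / Σⱼ NⱼSⱼ.
Σ NⱼSⱼ = 765·14.5 + 1206·18.2 + 11626·11.6 + 24685·10.1 = 417221.8.
n_{65+} = 1643·1206·18.2 / 417221.8 = 86.4.

86.4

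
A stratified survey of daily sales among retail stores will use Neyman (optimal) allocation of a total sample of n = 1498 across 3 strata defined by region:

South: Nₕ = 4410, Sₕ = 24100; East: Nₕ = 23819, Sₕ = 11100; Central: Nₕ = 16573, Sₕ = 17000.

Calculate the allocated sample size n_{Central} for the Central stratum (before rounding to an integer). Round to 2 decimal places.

Neyman allocation: nₕ = n·NₕSₕ / Σⱼ NⱼSⱼ.
Σ NⱼSⱼ = 4410·24100 + 23819·11100 + 16573·17000 = 6.524129 × 10^8.
n_{Central} = 1498·16573·17000 / (6.524129 × 10^8) = 646.90.

646.90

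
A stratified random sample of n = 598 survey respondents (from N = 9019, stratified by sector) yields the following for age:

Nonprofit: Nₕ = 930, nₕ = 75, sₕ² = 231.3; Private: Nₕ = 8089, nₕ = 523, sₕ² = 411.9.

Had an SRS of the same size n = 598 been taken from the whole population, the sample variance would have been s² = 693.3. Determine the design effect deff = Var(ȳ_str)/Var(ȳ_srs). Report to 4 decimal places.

Var(ȳ_str) = Σ Wₕ²(1−fₕ)sₕ²/nₕ with Wₕ = Nₕ/9019:
  Nonprofit: (930/9019)²·(1−75/930)·231.3/75 = 0.030147178
  Private: (8089/9019)²·(1−523/8089)·411.9/523 = 0.59256296
  → Var(ȳ_str) = 0.62271014.
Var(ȳ_srs) = (1 − 598/9019)·693.3/598 = 1.0824935.
deff = 0.62271014 / 1.0824935 = 0.5753.

0.5753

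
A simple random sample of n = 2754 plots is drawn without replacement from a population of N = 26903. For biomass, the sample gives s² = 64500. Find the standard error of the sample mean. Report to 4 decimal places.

Under SRS without replacement, Var(ȳ) = (1 − f)·s²/n with f = n/N = 2754/26903 = 0.10236777.
Var(ȳ) = (1 − 0.10236777)·64500/2754 = 0.89763223·23.420479 = 21.022977.
SE(ȳ) = √(21.022977) = 4.5851.

4.5851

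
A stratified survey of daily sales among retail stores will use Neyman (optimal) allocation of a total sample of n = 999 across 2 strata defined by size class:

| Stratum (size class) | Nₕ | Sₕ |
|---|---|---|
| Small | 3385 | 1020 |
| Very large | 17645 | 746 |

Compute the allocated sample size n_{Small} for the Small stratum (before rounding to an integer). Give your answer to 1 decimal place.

207.6

Neyman allocation: nₕ = n·NₕSₕ / Σⱼ NⱼSⱼ.
Σ NⱼSⱼ = 3385·1020 + 17645·746 = 1.661587 × 10^7.
n_{Small} = 999·3385·1020 / (1.661587 × 10^7) = 207.6.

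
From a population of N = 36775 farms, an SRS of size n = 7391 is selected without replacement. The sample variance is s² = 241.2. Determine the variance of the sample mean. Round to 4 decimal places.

Under SRS without replacement, Var(ȳ) = (1 − f)·s²/n with f = n/N = 7391/36775 = 0.20097893.
Var(ȳ) = (1 − 0.20097893)·241.2/7391 = 0.79902107·0.032634285 = 0.026075481.

0.0261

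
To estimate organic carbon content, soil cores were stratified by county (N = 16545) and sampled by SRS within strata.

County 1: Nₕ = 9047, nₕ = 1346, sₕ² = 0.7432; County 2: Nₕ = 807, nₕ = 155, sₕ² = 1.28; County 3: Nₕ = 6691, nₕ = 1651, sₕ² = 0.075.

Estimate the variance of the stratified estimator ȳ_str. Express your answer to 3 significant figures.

Var(ȳ_str) = Σₕ Wₕ²(1 − fₕ)sₕ²/nₕ with Wₕ = Nₕ/N, N = 16545.
County 1: Wₕ = 0.54681173; term = 0.54681173²·(1 − 0.14877860)·0.7432/1346 = 1.4053316 × 10^-4.
County 2: Wₕ = 0.04877607; term = 0.04877607²·(1 − 0.19206939)·1.28/155 = 1.587325 × 10^-5.
County 3: Wₕ = 0.40441221; term = 0.40441221²·(1 − 0.24674936)·0.075/1651 = 5.5963158 × 10^-6.
Sum = 1.6200273 × 10^-4.

1.62 × 10^-4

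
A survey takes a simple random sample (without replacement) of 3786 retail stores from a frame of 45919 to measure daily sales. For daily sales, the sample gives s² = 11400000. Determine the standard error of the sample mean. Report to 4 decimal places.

52.5626

Under SRS without replacement, Var(ȳ) = (1 − f)·s²/n with f = n/N = 3786/45919 = 0.08244953.
Var(ȳ) = (1 − 0.08244953)·11400000/3786 = 0.91755047·3011.0935 = 2762.8303.
SE(ȳ) = √(2762.8303) = 52.5626.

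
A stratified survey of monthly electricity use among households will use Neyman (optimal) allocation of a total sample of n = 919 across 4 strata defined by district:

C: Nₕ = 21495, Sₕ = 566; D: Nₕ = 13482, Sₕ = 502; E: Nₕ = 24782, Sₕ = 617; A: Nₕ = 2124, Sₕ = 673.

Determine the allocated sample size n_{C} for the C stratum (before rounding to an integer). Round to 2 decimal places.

313.59

Neyman allocation: nₕ = n·NₕSₕ / Σⱼ NⱼSⱼ.
Σ NⱼSⱼ = 21495·566 + 13482·502 + 24782·617 + 2124·673 = 3.565408 × 10^7.
n_{C} = 919·21495·566 / (3.565408 × 10^7) = 313.59.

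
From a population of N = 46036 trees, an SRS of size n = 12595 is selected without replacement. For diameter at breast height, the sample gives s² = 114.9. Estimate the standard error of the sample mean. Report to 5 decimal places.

0.08141

Under SRS without replacement, Var(ȳ) = (1 − f)·s²/n with f = n/N = 12595/46036 = 0.27359023.
Var(ȳ) = (1 − 0.27359023)·114.9/12595 = 0.72640977·0.0091226677 = 0.0066267949.
SE(ȳ) = √(0.0066267949) = 0.08141.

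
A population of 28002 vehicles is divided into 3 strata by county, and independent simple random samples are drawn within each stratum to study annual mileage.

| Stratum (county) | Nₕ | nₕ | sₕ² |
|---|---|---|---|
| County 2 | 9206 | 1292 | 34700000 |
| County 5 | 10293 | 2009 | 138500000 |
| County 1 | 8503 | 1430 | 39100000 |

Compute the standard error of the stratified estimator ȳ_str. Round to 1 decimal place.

110.0

Var(ȳ_str) = Σₕ Wₕ²(1 − fₕ)sₕ²/nₕ with Wₕ = Nₕ/N, N = 28002.
County 2: Wₕ = 0.32876223; term = 0.32876223²·(1 − 0.14034325)·34700000/1292 = 2495.4902.
County 5: Wₕ = 0.36758089; term = 0.36758089²·(1 − 0.19518119)·138500000/2009 = 7496.7633.
County 1: Wₕ = 0.30365688; term = 0.30365688²·(1 − 0.16817594)·39100000/1430 = 2097.1933.
Sum = 12089.447.
SE = √(12089.447) = 110.0.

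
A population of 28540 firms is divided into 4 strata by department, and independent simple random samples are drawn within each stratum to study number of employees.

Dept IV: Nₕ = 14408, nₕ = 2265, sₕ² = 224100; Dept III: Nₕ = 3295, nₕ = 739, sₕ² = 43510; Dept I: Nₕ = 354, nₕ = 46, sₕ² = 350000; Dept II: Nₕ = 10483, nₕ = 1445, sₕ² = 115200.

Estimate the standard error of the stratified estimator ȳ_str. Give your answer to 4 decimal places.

Var(ȳ_str) = Σₕ Wₕ²(1 − fₕ)sₕ²/nₕ with Wₕ = Nₕ/N, N = 28540.
Dept IV: Wₕ = 0.50483532; term = 0.50483532²·(1 − 0.15720433)·224100/2265 = 21.251785.
Dept III: Wₕ = 0.11545200; term = 0.11545200²·(1 − 0.22427921)·43510/739 = 0.60876963.
Dept I: Wₕ = 0.01240364; term = 0.01240364²·(1 − 0.12994350)·350000/46 = 1.0184888.
Dept II: Wₕ = 0.36730904; term = 0.36730904²·(1 − 0.13784222)·115200/1445 = 9.2733066.
Sum = 32.15235.
SE = √(32.15235) = 5.6703.

5.6703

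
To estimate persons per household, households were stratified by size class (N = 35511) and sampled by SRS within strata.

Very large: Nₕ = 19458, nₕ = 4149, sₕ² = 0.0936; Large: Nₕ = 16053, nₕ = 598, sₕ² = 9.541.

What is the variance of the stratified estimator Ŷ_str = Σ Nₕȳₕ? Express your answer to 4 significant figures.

Var(Ŷ_str) = Σₕ Nₕ²(1 − fₕ)sₕ²/nₕ.
Very large: 19458²·(1 − 4149/19458)·0.0936/4149 = 6720.1263.
Large: 16053²·(1 − 598/16053)·9.541/598 = 3.958384 × 10^6.
Sum = 3.9651041 × 10^6.

3.965 × 10^6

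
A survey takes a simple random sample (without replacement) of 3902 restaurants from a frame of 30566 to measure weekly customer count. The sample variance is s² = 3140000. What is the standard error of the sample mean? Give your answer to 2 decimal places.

Under SRS without replacement, Var(ȳ) = (1 − f)·s²/n with f = n/N = 3902/30566 = 0.12765818.
Var(ȳ) = (1 − 0.12765818)·3140000/3902 = 0.87234182·804.71553 = 701.98701.
SE(ȳ) = √(701.98701) = 26.50.

26.50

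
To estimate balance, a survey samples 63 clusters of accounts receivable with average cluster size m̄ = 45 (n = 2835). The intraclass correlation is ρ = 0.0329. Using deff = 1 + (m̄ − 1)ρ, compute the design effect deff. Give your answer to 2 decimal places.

2.45

deff = 1 + (45 − 1)·0.0329 = 1 + 1.4476 = 2.4476.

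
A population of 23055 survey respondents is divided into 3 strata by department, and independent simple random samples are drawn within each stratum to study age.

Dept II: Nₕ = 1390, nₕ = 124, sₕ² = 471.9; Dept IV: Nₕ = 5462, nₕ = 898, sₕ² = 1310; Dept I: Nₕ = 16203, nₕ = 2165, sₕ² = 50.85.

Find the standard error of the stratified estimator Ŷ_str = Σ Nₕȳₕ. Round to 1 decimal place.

Var(Ŷ_str) = Σₕ Nₕ²(1 − fₕ)sₕ²/nₕ.
Dept II: 1390²·(1 − 124/1390)·471.9/124 = 6.696946 × 10^6.
Dept IV: 5462²·(1 − 898/5462)·1310/898 = 3.6365728 × 10^7.
Dept I: 16203²·(1 − 2165/16203)·50.85/2165 = 5.3423671 × 10^6.
Sum = 4.8405041 × 10^7.
SE = √(4.8405041 × 10^7) = 6957.4.

6957.4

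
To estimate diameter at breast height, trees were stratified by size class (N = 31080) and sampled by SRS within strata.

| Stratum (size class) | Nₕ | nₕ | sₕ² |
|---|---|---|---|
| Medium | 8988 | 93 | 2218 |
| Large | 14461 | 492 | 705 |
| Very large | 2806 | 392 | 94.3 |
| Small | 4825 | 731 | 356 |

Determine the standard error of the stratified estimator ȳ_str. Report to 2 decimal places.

Var(ȳ_str) = Σₕ Wₕ²(1 − fₕ)sₕ²/nₕ with Wₕ = Nₕ/N, N = 31080.
Medium: Wₕ = 0.28918919; term = 0.28918919²·(1 − 0.01034713)·2218/93 = 1.973902.
Large: Wₕ = 0.46528314; term = 0.46528314²·(1 − 0.03402254)·705/492 = 0.29965783.
Very large: Wₕ = 0.09028314; term = 0.09028314²·(1 − 0.13970064)·94.3/392 = 0.0016868969.
Small: Wₕ = 0.15524453; term = 0.15524453²·(1 − 0.15150259)·356/731 = 0.0099590006.
Sum = 2.2852057.
SE = √(2.2852057) = 1.51.

1.51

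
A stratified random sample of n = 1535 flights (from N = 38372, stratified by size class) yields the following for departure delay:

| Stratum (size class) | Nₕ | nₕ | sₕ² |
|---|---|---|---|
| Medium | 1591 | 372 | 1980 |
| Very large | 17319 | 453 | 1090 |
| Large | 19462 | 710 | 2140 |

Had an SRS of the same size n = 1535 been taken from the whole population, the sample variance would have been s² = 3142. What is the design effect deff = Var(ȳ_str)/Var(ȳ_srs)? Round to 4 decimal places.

0.6267

Var(ȳ_str) = Σ Wₕ²(1−fₕ)sₕ²/nₕ with Wₕ = Nₕ/38372:
  Medium: (1591/38372)²·(1−372/1591)·1980/372 = 0.0070107949
  Very large: (17319/38372)²·(1−453/17319)·1090/453 = 0.47734715
  Large: (19462/38372)²·(1−710/19462)·2140/710 = 0.74707055
  → Var(ȳ_str) = 1.2314285.
Var(ȳ_srs) = (1 − 1535/38372)·3142/1535 = 1.9650229.
deff = 1.2314285 / 1.9650229 = 0.6267.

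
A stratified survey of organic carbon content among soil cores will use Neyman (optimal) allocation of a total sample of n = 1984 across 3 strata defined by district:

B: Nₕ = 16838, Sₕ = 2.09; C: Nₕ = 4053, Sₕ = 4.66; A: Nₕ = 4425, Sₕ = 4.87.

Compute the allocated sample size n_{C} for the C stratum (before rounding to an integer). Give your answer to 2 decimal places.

495.47

Neyman allocation: nₕ = n·NₕSₕ / Σⱼ NⱼSⱼ.
Σ NⱼSⱼ = 16838·2.09 + 4053·4.66 + 4425·4.87 = 75628.15.
n_{C} = 1984·4053·4.66 / 75628.15 = 495.47.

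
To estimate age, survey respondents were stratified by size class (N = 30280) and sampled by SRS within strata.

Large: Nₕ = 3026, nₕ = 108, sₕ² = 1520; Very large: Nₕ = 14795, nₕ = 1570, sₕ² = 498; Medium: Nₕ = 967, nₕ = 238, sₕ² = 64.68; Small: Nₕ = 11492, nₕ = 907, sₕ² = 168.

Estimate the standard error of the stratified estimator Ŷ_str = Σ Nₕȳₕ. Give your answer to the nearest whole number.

Var(Ŷ_str) = Σₕ Nₕ²(1 − fₕ)sₕ²/nₕ.
Large: 3026²·(1 − 108/3026)·1520/108 = 1.2427222 × 10^8.
Very large: 14795²·(1 − 1570/14795)·498/1570 = 6.2064083 × 10^7.
Medium: 967²·(1 − 238/967)·64.68/238 = 191578.63.
Small: 11492²·(1 − 907/11492)·168/907 = 2.2531415 × 10^7.
Sum = 2.090593 × 10^8.
SE = √(2.090593 × 10^8) = 14459.

14459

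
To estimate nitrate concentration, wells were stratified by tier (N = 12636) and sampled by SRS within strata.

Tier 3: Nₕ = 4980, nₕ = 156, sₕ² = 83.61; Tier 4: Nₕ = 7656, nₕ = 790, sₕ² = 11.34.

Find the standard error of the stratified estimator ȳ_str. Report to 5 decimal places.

Var(ȳ_str) = Σₕ Wₕ²(1 − fₕ)sₕ²/nₕ with Wₕ = Nₕ/N, N = 12636.
Tier 3: Wₕ = 0.39411206; term = 0.39411206²·(1 − 0.03132530)·83.61/156 = 0.080640095.
Tier 4: Wₕ = 0.60588794; term = 0.60588794²·(1 − 0.10318704)·11.34/790 = 0.0047257686.
Sum = 0.085365864.
SE = √(0.085365864) = 0.29217.

0.29217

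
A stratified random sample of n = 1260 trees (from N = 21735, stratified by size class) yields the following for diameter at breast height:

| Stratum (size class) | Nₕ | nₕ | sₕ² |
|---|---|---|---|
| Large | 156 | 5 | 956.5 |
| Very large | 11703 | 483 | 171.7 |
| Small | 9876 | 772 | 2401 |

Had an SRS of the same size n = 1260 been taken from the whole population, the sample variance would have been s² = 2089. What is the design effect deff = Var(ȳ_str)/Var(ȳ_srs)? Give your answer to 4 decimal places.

0.4484

Var(ȳ_str) = Σ Wₕ²(1−fₕ)sₕ²/nₕ with Wₕ = Nₕ/21735:
  Large: (156/21735)²·(1−5/156)·956.5/5 = 0.0095388765
  Very large: (11703/21735)²·(1−483/11703)·171.7/483 = 0.098808416
  Small: (9876/21735)²·(1−772/9876)·2401/772 = 0.59192802
  → Var(ȳ_str) = 0.70027531.
Var(ȳ_srs) = (1 − 1260/21735)·2089/1260 = 1.5618242.
deff = 0.70027531 / 1.5618242 = 0.4484.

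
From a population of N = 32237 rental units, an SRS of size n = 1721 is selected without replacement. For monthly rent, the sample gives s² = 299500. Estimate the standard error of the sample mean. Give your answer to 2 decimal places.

12.83

Under SRS without replacement, Var(ȳ) = (1 − f)·s²/n with f = n/N = 1721/32237 = 0.05338586.
Var(ȳ) = (1 − 0.05338586)·299500/1721 = 0.94661414·174.02673 = 164.73616.
SE(ȳ) = √(164.73616) = 12.83.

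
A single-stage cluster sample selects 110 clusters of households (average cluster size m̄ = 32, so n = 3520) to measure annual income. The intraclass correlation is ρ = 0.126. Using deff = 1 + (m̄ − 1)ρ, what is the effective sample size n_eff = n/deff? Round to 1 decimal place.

717.5

deff = 1 + (32 − 1)·0.126 = 1 + 3.906 = 4.906.
n_eff = 3520 / 4.906 = 717.5.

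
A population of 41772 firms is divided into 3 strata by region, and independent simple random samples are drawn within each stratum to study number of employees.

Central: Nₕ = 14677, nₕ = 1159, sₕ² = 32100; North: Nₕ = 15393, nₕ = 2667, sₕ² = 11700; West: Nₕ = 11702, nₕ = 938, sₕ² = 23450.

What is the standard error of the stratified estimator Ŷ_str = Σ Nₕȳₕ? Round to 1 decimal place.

Var(Ŷ_str) = Σₕ Nₕ²(1 − fₕ)sₕ²/nₕ.
Central: 14677²·(1 − 1159/14677)·32100/1159 = 5.495046 × 10^9.
North: 15393²·(1 − 2667/15393)·11700/2667 = 8.5936574 × 10^8.
West: 11702²·(1 − 938/11702)·23450/938 = 3.1490082 × 10^9.
Sum = 9.5034199 × 10^9.
SE = √(9.5034199 × 10^9) = 97485.5.

97485.5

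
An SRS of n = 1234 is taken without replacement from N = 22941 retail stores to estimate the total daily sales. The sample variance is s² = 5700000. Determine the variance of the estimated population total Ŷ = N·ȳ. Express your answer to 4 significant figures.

Var(Ŷ) = N²·Var(ȳ) = N²·(1 − n/N)·s²/n.
f = 1234/22941 = 0.05379016; Var(ȳ) = 0.94620984·5700000/1234 = 4370.6613.
Var(Ŷ) = 22941² · 4370.6613 = 2.3002331 × 10^12.

2.300 × 10^12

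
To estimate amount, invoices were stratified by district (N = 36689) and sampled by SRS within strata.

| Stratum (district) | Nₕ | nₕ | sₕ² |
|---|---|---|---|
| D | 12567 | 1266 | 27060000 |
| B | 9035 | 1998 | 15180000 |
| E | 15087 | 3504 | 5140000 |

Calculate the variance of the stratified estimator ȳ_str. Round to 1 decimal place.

2804.4

Var(ȳ_str) = Σₕ Wₕ²(1 − fₕ)sₕ²/nₕ with Wₕ = Nₕ/N, N = 36689.
D: Wₕ = 0.34252773; term = 0.34252773²·(1 − 0.10074003)·27060000/1266 = 2255.1261.
B: Wₕ = 0.24625910; term = 0.24625910²·(1 − 0.22114001)·15180000/1998 = 358.85603.
E: Wₕ = 0.41121317; term = 0.41121317²·(1 − 0.23225293)·5140000/3504 = 190.43695.
Sum = 2804.4191.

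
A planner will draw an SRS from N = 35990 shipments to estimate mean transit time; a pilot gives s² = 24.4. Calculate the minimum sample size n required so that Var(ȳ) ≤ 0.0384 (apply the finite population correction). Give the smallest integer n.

Without fpc, n₀ = s²/D = 24.4/0.0384 = 635.4167.
With fpc, (1 − n/N)·s²/n ≤ D requires n ≥ n₀/(1 + n₀/N) = 635.4167/(1 + 635.4167/35990) = 624.3928.
Rounding up, n = 625.

625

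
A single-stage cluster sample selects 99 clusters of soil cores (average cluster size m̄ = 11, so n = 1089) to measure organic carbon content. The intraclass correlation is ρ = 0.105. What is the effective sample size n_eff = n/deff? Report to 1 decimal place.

531.2

deff = 1 + (11 − 1)·0.105 = 1 + 1.05 = 2.05.
n_eff = 1089 / 2.05 = 531.2.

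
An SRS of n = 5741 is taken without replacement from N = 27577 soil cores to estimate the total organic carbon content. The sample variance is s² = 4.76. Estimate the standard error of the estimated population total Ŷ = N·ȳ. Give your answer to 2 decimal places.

706.59

Var(Ŷ) = N²·Var(ȳ) = N²·(1 − n/N)·s²/n.
f = 5741/27577 = 0.20818073; Var(ȳ) = 0.79181927·4.76/5741 = 6.5651624 × 10^-4.
Var(Ŷ) = 27577² · (6.5651624 × 10^-4) = 499274.65.
SE(Ŷ) = √(499274.65) = 706.59.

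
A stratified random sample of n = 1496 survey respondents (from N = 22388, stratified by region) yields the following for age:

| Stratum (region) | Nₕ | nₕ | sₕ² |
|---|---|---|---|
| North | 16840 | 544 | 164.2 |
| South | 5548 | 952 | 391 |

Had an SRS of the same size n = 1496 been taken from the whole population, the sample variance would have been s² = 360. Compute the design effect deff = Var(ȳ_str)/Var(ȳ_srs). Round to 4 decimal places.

0.8290

Var(ȳ_str) = Σ Wₕ²(1−fₕ)sₕ²/nₕ with Wₕ = Nₕ/22388:
  North: (16840/22388)²·(1−544/16840)·164.2/544 = 0.16525962
  South: (5548/22388)²·(1−952/5548)·391/952 = 0.020894197
  → Var(ȳ_str) = 0.18615382.
Var(ȳ_srs) = (1 − 1496/22388)·360/1496 = 0.22456167.
deff = 0.18615382 / 0.22456167 = 0.8290.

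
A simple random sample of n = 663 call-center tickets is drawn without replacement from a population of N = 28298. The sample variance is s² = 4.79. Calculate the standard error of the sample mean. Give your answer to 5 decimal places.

Under SRS without replacement, Var(ȳ) = (1 − f)·s²/n with f = n/N = 663/28298 = 0.02342922.
Var(ȳ) = (1 − 0.02342922)·4.79/663 = 0.97657078·0.007224736 = 0.0070554661.
SE(ȳ) = √(0.0070554661) = 0.08400.

0.08400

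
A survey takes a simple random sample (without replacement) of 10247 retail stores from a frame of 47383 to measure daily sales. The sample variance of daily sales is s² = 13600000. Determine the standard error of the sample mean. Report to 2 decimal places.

32.25

Under SRS without replacement, Var(ȳ) = (1 − f)·s²/n with f = n/N = 10247/47383 = 0.21625900.
Var(ȳ) = (1 − 0.21625900)·13600000/10247 = 0.78374100·1327.2177 = 1040.195.
SE(ȳ) = √(1040.195) = 32.25.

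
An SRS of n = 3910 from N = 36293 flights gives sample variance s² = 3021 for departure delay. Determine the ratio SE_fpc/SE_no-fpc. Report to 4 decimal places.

0.9446

f = n/N = 3910/36293 = 0.10773427.
SE_no-fpc = √(s²/n) = 0.87899617; SE_fpc = √((1−f)s²/n) = 0.83029819.
Ratio = √(1−f) = 0.94459818.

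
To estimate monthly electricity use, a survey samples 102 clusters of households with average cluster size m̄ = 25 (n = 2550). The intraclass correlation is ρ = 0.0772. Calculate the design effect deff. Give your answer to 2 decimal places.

2.85

deff = 1 + (25 − 1)·0.0772 = 1 + 1.8528 = 2.8528.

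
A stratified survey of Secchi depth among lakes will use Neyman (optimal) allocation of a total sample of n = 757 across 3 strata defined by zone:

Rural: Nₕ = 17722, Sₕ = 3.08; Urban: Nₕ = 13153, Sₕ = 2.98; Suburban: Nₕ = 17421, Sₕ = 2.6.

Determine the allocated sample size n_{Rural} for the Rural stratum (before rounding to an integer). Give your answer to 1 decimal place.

297.1

Neyman allocation: nₕ = n·NₕSₕ / Σⱼ NⱼSⱼ.
Σ NⱼSⱼ = 17722·3.08 + 13153·2.98 + 17421·2.6 = 139074.3.
n_{Rural} = 757·17722·3.08 / 139074.3 = 297.1.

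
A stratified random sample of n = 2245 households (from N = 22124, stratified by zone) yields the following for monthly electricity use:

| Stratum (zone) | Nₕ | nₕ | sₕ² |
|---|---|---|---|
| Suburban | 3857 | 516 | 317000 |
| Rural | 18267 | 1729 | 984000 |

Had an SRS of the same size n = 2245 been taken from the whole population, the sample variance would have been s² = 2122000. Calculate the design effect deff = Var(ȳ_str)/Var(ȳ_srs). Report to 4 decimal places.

Var(ȳ_str) = Σ Wₕ²(1−fₕ)sₕ²/nₕ with Wₕ = Nₕ/22124:
  Suburban: (3857/22124)²·(1−516/3857)·317000/516 = 16.173662
  Rural: (18267/22124)²·(1−1729/18267)·984000/1729 = 351.25541
  → Var(ȳ_str) = 367.42907.
Var(ȳ_srs) = (1 − 2245/22124)·2122000/2245 = 849.29764.
deff = 367.42907 / 849.29764 = 0.4326.

0.4326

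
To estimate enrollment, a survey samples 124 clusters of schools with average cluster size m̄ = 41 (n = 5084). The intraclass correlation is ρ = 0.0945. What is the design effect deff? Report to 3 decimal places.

deff = 1 + (41 − 1)·0.0945 = 1 + 3.78 = 4.78.

4.780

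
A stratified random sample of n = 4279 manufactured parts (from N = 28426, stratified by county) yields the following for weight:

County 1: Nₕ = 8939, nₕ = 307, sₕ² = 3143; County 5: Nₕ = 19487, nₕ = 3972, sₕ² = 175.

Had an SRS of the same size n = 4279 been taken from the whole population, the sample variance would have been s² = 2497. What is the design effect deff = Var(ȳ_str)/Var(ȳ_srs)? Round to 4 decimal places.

2.0055

Var(ȳ_str) = Σ Wₕ²(1−fₕ)sₕ²/nₕ with Wₕ = Nₕ/28426:
  County 1: (8939/28426)²·(1−307/8939)·3143/307 = 0.97763079
  County 5: (19487/28426)²·(1−3972/19487)·175/3972 = 0.016485194
  → Var(ȳ_str) = 0.99411598.
Var(ȳ_srs) = (1 − 4279/28426)·2497/4279 = 0.49570544.
deff = 0.99411598 / 0.49570544 = 2.0055.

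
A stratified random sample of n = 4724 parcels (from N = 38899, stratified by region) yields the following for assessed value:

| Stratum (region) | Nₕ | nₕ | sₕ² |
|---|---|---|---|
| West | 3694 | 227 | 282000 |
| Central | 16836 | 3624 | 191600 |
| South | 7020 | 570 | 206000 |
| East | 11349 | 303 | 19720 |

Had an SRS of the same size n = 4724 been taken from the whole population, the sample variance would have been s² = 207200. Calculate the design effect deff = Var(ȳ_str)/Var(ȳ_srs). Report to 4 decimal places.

0.8951

Var(ȳ_str) = Σ Wₕ²(1−fₕ)sₕ²/nₕ with Wₕ = Nₕ/38899:
  West: (3694/38899)²·(1−227/3694)·282000/227 = 10.514705
  Central: (16836/38899)²·(1−3624/16836)·191600/3624 = 7.7720918
  South: (7020/38899)²·(1−570/7020)·206000/570 = 10.814646
  East: (11349/38899)²·(1−303/11349)·19720/303 = 5.392002
  → Var(ȳ_str) = 34.493445.
Var(ȳ_srs) = (1 − 4724/38899)·207200/4724 = 38.53452.
deff = 34.493445 / 38.53452 = 0.8951.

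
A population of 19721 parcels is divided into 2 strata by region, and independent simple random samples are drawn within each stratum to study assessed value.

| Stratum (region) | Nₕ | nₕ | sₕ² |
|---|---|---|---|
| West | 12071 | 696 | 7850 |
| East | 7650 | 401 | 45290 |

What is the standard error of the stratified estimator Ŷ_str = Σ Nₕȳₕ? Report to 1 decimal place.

Var(Ŷ_str) = Σₕ Nₕ²(1 − fₕ)sₕ²/nₕ.
West: 12071²·(1 − 696/12071)·7850/696 = 1.5486564 × 10^9.
East: 7650²·(1 − 401/7650)·45290/401 = 6.2632173 × 10^9.
Sum = 7.8118737 × 10^9.
SE = √(7.8118737 × 10^9) = 88384.8.

88384.8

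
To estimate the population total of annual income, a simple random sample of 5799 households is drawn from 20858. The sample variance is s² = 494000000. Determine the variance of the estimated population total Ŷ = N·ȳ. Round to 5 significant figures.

2.6757 × 10^13

Var(Ŷ) = N²·Var(ȳ) = N²·(1 − n/N)·s²/n.
f = 5799/20858 = 0.27802282; Var(ȳ) = 0.72197718·494000000/5799 = 61503.143.
Var(Ŷ) = 20858² · 61503.143 = 2.6757321 × 10^13.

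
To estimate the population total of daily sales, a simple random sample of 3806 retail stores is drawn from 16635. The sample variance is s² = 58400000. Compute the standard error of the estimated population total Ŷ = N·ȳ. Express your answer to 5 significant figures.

Var(Ŷ) = N²·Var(ȳ) = N²·(1 − n/N)·s²/n.
f = 3806/16635 = 0.22879471; Var(ȳ) = 0.77120529·58400000/3806 = 11833.523.
Var(Ŷ) = 16635² · 11833.523 = 3.2746106 × 10^12.
SE(Ŷ) = √(3.2746106 × 10^12) = 1.8096 × 10^6.

1.8096 × 10^6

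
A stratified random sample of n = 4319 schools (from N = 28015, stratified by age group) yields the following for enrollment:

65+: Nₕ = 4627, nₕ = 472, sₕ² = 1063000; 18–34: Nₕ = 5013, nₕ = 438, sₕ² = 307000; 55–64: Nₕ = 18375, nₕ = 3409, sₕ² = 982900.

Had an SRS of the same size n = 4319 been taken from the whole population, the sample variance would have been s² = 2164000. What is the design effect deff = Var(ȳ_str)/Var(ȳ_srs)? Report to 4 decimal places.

Var(ȳ_str) = Σ Wₕ²(1−fₕ)sₕ²/nₕ with Wₕ = Nₕ/28015:
  65+: (4627/28015)²·(1−472/4627)·1063000/472 = 55.167149
  18–34: (5013/28015)²·(1−438/5013)·307000/438 = 20.481974
  55–64: (18375/28015)²·(1−3409/18375)·982900/3409 = 101.02624
  → Var(ȳ_str) = 176.67536.
Var(ȳ_srs) = (1 − 4319/28015)·2164000/4319 = 423.79757.
deff = 176.67536 / 423.79757 = 0.4169.

0.4169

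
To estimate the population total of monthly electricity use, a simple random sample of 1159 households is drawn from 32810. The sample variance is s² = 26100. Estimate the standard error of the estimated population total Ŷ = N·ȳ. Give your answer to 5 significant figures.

152920

Var(Ŷ) = N²·Var(ȳ) = N²·(1 − n/N)·s²/n.
f = 1159/32810 = 0.03532460; Var(ȳ) = 0.96467540·26100/1159 = 21.723924.
Var(Ŷ) = 32810² · 21.723924 = 2.3385719 × 10^10.
SE(Ŷ) = √(2.3385719 × 10^10) = 152920.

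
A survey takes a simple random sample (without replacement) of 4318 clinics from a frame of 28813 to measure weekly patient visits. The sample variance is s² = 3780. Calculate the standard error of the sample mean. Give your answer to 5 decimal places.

0.86268

Under SRS without replacement, Var(ȳ) = (1 − f)·s²/n with f = n/N = 4318/28813 = 0.14986291.
Var(ȳ) = (1 − 0.14986291)·3780/4318 = 0.85013709·0.87540528 = 0.7442145.
SE(ȳ) = √(0.7442145) = 0.86268.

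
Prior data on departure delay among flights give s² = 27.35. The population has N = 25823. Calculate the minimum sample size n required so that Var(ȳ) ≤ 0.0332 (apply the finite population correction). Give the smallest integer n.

Without fpc, n₀ = s²/D = 27.35/0.0332 = 823.7952.
With fpc, (1 − n/N)·s²/n ≤ D requires n ≥ n₀/(1 + n₀/N) = 823.7952/(1 + 823.7952/25823) = 798.3273.
Rounding up, n = 799.

799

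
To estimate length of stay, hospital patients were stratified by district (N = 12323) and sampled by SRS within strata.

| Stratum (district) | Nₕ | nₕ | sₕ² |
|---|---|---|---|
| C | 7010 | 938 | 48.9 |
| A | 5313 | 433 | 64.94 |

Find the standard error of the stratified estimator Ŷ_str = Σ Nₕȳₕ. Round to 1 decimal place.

Var(Ŷ_str) = Σₕ Nₕ²(1 − fₕ)sₕ²/nₕ.
C: 7010²·(1 − 938/7010)·48.9/938 = 2.2189923 × 10^6.
A: 5313²·(1 − 433/5313)·64.94/433 = 3.8885172 × 10^6.
Sum = 6.1075095 × 10^6.
SE = √(6.1075095 × 10^6) = 2471.3.

2471.3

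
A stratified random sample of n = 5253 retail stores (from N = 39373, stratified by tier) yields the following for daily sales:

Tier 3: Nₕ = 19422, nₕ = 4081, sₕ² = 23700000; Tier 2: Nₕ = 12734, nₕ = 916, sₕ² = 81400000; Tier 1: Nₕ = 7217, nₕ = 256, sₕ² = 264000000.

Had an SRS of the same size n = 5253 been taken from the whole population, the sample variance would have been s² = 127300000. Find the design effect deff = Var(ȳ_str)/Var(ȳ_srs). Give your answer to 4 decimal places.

2.0553

Var(ȳ_str) = Σ Wₕ²(1−fₕ)sₕ²/nₕ with Wₕ = Nₕ/39373:
  Tier 3: (19422/39373)²·(1−4081/19422)·23700000/4081 = 1116.1752
  Tier 2: (12734/39373)²·(1−916/12734)·81400000/916 = 8626.6216
  Tier 1: (7217/39373)²·(1−256/7217)·264000000/256 = 33419.141
  → Var(ȳ_str) = 43161.938.
Var(ȳ_srs) = (1 − 5253/39373)·127300000/5253 = 21000.591.
deff = 43161.938 / 21000.591 = 2.0553.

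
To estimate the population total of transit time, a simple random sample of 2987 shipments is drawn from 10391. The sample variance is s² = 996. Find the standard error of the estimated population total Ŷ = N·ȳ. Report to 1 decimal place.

5064.9

Var(Ŷ) = N²·Var(ȳ) = N²·(1 − n/N)·s²/n.
f = 2987/10391 = 0.28746030; Var(ȳ) = 0.71253970·996/2987 = 0.23759275.
Var(Ŷ) = 10391² · 0.23759275 = 2.5653574 × 10^7.
SE(Ŷ) = √(2.5653574 × 10^7) = 5064.9.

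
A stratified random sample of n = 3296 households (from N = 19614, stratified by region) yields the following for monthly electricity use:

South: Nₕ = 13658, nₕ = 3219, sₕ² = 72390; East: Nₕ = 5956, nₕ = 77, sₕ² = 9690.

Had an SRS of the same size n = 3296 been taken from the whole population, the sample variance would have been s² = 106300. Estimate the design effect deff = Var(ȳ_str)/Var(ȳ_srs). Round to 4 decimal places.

Var(ȳ_str) = Σ Wₕ²(1−fₕ)sₕ²/nₕ with Wₕ = Nₕ/19614:
  South: (13658/19614)²·(1−3219/13658)·72390/3219 = 8.334341
  East: (5956/19614)²·(1−77/5956)·9690/77 = 11.454044
  → Var(ȳ_str) = 19.788385.
Var(ȳ_srs) = (1 − 3296/19614)·106300/3296 = 26.831615.
deff = 19.788385 / 26.831615 = 0.7375.

0.7375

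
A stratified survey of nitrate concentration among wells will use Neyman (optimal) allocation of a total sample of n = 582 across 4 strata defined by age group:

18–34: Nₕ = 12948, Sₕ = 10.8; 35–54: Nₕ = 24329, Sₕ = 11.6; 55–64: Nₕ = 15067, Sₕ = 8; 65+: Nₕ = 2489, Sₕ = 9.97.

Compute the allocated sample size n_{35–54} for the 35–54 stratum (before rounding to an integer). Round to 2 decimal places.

289.48

Neyman allocation: nₕ = n·NₕSₕ / Σⱼ NⱼSⱼ.
Σ NⱼSⱼ = 12948·10.8 + 24329·11.6 + 15067·8 + 2489·9.97 = 567406.13.
n_{35–54} = 582·24329·11.6 / 567406.13 = 289.48.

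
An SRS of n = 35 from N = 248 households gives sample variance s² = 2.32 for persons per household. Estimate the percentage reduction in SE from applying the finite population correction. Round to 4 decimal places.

7.3247

f = n/N = 35/248 = 0.14112903.
SE_no-fpc = √(s²/n) = 0.25746012; SE_fpc = √((1−f)s²/n) = 0.23860192.
Ratio = √(1−f) = 0.92675292. Reduction = 100·(1 − 0.92675292) = 7.3247%.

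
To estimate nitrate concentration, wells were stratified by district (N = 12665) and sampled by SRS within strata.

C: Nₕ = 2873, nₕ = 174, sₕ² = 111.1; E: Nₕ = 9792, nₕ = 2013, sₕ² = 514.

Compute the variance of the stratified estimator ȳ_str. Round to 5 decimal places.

0.15212

Var(ȳ_str) = Σₕ Wₕ²(1 − fₕ)sₕ²/nₕ with Wₕ = Nₕ/N, N = 12665.
C: Wₕ = 0.22684564; term = 0.22684564²·(1 − 0.06056387)·111.1/174 = 0.030866894.
E: Wₕ = 0.77315436; term = 0.77315436²·(1 − 0.20557598)·514/2013 = 0.12125625.
Sum = 0.15212314.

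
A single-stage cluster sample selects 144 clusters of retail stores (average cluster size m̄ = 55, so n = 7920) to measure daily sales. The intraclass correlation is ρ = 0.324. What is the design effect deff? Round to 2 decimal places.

18.50

deff = 1 + (55 − 1)·0.324 = 1 + 17.496 = 18.496.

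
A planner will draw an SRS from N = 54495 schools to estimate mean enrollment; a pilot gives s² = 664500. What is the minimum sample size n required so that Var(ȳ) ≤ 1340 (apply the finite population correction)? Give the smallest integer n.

492

Without fpc, n₀ = s²/D = 664500/1340 = 495.8955.
With fpc, (1 − n/N)·s²/n ≤ D requires n ≥ n₀/(1 + n₀/N) = 495.8955/(1 + 495.8955/54495) = 491.4236.
Rounding up, n = 492.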